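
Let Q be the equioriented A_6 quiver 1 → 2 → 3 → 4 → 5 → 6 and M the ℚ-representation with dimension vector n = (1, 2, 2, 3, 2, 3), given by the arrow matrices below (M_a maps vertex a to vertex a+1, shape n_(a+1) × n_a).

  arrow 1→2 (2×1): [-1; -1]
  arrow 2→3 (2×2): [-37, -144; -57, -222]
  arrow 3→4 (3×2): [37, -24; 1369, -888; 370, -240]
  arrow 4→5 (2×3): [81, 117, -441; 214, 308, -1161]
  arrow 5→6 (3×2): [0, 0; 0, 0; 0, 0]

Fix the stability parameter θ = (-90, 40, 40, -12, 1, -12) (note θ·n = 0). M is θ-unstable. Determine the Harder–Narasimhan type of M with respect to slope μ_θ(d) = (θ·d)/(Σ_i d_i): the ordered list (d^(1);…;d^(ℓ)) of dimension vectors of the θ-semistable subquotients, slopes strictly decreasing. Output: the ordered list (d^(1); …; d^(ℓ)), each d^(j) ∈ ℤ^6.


Interval decomposition of M: I[1,4], I[2,3], I[4,5]^2, I[6,6]^3.
HN type (ℓ=5): μ^(1)=40; μ^(2)=68/3; μ^(3)=1; μ^(4)=-12; μ^(5)=-90

((0, 1, 1, 0, 0, 0); (0, 1, 1, 1, 0, 0); (0, 0, 0, 0, 2, 0); (0, 0, 0, 2, 0, 3); (1, 0, 0, 0, 0, 0))


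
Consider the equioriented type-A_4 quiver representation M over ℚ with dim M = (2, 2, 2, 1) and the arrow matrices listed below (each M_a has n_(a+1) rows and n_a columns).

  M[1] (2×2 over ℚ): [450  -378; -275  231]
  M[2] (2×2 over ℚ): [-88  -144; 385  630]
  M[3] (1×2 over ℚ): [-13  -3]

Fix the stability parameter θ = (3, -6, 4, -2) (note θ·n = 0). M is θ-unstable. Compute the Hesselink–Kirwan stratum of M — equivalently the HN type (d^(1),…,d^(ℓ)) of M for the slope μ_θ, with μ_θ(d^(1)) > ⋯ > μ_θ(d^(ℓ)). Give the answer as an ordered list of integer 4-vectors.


Interval decomposition of M: I[1,1], I[1,2], I[2,4], I[3,3].
HN type (ℓ=5): μ^(1)=4; μ^(2)=3; μ^(3)=1; μ^(4)=-3/2; μ^(5)=-6

((0, 0, 1, 0); (1, 0, 0, 0); (0, 0, 1, 1); (1, 1, 0, 0); (0, 1, 0, 0))


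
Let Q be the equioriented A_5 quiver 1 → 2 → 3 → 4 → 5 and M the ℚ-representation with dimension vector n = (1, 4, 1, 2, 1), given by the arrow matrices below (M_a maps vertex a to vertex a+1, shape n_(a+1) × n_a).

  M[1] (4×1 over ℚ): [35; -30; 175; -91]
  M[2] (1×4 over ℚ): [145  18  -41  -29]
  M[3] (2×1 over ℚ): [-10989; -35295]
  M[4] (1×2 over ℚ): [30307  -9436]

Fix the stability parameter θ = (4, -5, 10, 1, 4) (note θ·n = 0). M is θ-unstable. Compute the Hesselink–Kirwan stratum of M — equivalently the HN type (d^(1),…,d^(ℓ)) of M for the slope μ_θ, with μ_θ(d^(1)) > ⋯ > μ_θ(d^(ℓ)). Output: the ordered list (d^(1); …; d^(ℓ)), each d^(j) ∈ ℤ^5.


Via rank(M_{q-1}∘⋯∘M_p): M ≅ I[1,5], I[2,2]^3, I[4,4].
μ_θ-semistable layers: μ^(1)=5; μ^(2)=1; μ^(3)=-1/2; μ^(4)=-5

((0, 0, 1, 1, 1); (0, 0, 0, 1, 0); (1, 1, 0, 0, 0); (0, 3, 0, 0, 0))


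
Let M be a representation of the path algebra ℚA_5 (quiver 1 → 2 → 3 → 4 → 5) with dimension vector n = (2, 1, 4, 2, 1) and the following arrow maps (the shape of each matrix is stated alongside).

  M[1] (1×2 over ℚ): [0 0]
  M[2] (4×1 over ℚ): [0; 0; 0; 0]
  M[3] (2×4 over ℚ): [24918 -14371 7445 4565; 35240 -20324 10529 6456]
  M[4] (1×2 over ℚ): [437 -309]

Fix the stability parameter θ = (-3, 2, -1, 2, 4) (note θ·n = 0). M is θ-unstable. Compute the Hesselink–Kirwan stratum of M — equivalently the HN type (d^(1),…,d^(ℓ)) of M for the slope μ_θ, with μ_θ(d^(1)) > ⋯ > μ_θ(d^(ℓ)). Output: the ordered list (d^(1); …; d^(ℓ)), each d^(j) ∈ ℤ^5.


Interval decomposition of M: I[1,1]^2, I[2,2], I[3,3]^2, I[3,4], I[3,5].
HN type (ℓ=4): μ^(1)=4; μ^(2)=2; μ^(3)=-1; μ^(4)=-3

((0, 0, 0, 0, 1); (0, 1, 0, 2, 0); (0, 0, 4, 0, 0); (2, 0, 0, 0, 0))


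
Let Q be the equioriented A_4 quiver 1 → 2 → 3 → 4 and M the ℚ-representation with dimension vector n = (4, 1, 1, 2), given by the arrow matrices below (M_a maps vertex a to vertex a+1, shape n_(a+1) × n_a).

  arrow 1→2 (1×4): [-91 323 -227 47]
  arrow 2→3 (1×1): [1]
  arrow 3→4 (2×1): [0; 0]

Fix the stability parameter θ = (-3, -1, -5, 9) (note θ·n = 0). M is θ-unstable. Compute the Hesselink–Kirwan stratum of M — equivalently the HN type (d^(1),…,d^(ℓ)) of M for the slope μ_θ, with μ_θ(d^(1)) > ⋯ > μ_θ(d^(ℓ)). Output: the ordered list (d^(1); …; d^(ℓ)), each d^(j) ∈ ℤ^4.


Interval decomposition of M: I[1,1]^3, I[1,3], I[4,4]^2.
HN type (ℓ=2): μ^(1)=9; μ^(2)=-3

((0, 0, 0, 2); (4, 1, 1, 0))


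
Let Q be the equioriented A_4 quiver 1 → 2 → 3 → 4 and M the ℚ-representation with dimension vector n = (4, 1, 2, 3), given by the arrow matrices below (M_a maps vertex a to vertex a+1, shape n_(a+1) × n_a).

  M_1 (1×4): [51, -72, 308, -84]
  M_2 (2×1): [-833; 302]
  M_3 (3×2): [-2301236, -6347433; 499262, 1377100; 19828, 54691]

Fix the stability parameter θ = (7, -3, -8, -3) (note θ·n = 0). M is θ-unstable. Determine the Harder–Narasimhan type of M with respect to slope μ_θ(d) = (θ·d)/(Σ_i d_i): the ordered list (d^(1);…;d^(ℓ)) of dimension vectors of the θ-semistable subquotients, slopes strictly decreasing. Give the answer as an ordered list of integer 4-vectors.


Interval decomposition of M: I[1,1]^3, I[1,4], I[3,4], I[4,4].
HN type (ℓ=4): μ^(1)=7; μ^(2)=-7/4; μ^(3)=-3; μ^(4)=-8

((3, 0, 0, 0); (1, 1, 1, 1); (0, 0, 0, 2); (0, 0, 1, 0))


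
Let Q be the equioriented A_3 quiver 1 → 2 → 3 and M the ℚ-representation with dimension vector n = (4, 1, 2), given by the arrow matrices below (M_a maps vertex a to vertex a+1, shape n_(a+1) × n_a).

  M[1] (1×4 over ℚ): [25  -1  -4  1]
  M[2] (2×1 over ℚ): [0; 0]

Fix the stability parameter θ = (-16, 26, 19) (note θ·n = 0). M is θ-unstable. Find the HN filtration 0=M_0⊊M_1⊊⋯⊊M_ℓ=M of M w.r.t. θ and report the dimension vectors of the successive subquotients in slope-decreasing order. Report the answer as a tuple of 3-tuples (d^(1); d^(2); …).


Via rank(M_{q-1}∘⋯∘M_p): M ≅ I[1,1]^3, I[1,2], I[3,3]^2.
μ_θ-semistable layers: μ^(1)=26; μ^(2)=19; μ^(3)=-16

((0, 1, 0); (0, 0, 2); (4, 0, 0))


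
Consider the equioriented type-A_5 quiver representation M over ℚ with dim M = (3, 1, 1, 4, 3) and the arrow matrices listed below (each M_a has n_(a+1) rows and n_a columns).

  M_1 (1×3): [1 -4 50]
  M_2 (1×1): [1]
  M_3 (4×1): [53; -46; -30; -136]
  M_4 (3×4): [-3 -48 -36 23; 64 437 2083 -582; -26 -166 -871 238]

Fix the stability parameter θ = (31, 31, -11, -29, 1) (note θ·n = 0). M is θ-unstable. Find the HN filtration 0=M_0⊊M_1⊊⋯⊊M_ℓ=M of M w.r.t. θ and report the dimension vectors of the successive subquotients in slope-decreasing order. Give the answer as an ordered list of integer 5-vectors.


Interval decomposition of M: I[1,1]^2, I[1,5], I[4,4], I[4,5]^2.
HN type (ℓ=4): μ^(1)=31; μ^(2)=23/5; μ^(3)=1; μ^(4)=-29

((2, 0, 0, 0, 0); (1, 1, 1, 1, 1); (0, 0, 0, 0, 2); (0, 0, 0, 3, 0))


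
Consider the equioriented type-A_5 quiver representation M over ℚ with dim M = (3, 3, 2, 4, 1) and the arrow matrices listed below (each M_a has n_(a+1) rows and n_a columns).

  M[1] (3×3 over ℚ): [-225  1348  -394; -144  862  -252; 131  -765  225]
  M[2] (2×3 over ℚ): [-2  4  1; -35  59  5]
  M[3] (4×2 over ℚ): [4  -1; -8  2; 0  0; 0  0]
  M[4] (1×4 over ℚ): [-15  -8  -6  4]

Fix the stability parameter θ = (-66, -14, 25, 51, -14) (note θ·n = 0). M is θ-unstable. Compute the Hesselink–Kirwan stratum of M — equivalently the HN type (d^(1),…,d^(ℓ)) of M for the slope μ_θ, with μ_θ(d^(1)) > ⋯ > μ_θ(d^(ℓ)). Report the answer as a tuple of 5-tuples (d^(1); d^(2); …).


Barcode: M ≅ I[1,2], I[1,3], I[1,5], I[4,4]^3. HN layers by μ_θ (5 steps, strictly decreasing):
  μ^(1)=51; μ^(2)=25; μ^(3)=62/3; μ^(4)=-14; μ^(5)=-66

((0, 0, 0, 3, 0); (0, 0, 1, 0, 0); (0, 0, 1, 1, 1); (0, 3, 0, 0, 0); (3, 0, 0, 0, 0))


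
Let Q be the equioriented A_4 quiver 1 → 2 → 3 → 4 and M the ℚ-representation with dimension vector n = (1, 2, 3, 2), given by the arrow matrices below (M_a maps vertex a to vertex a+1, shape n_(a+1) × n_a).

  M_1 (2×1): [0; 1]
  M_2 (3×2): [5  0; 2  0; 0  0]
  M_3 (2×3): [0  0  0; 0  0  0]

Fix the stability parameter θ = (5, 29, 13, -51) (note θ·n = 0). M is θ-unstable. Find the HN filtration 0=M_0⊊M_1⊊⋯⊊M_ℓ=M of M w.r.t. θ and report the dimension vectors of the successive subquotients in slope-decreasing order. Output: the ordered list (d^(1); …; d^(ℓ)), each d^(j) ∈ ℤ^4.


Barcode: M ≅ I[1,2], I[2,3], I[3,3]^2, I[4,4]^2. HN layers by μ_θ (5 steps, strictly decreasing):
  μ^(1)=29; μ^(2)=21; μ^(3)=13; μ^(4)=5; μ^(5)=-51

((0, 1, 0, 0); (0, 1, 1, 0); (0, 0, 2, 0); (1, 0, 0, 0); (0, 0, 0, 2))


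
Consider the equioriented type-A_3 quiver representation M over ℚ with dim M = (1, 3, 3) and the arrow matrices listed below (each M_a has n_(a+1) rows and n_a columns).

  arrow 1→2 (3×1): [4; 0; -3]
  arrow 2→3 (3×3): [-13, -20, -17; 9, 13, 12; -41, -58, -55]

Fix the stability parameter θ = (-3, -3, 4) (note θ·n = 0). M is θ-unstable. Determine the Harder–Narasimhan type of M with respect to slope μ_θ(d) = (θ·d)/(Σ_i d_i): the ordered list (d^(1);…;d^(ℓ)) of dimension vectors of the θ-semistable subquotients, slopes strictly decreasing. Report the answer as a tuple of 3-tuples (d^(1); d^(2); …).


Barcode: M ≅ I[1,3], I[2,2], I[2,3], I[3,3]. HN layers by μ_θ (2 steps, strictly decreasing):
  μ^(1)=4; μ^(2)=-3

((0, 0, 3); (1, 3, 0))


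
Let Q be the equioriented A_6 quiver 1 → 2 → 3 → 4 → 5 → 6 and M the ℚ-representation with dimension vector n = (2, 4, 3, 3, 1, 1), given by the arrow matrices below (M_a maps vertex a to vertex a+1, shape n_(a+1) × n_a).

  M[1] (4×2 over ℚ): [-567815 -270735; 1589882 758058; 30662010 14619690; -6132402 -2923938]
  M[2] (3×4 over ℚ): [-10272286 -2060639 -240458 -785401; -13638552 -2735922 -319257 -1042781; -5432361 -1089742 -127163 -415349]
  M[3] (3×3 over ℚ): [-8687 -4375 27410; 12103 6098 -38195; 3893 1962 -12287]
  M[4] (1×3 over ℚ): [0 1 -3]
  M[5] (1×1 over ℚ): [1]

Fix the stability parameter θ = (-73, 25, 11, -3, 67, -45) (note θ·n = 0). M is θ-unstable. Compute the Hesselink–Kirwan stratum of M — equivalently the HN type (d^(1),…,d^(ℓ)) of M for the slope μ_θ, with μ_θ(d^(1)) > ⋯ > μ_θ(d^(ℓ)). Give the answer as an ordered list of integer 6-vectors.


Interval decomposition of M: I[1,1], I[1,6], I[2,2], I[2,4]^2.
HN type (ℓ=3): μ^(1)=25; μ^(2)=11; μ^(3)=-73

((0, 1, 0, 0, 0, 0); (0, 3, 3, 3, 1, 1); (2, 0, 0, 0, 0, 0))


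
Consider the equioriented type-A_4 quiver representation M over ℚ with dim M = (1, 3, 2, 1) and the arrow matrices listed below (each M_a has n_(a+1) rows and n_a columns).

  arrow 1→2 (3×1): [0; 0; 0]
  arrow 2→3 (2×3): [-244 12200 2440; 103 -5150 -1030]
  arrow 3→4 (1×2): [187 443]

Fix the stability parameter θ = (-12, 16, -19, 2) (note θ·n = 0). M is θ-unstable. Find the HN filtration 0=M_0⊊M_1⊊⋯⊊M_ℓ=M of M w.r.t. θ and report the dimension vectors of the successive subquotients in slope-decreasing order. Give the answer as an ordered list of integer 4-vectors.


Interval decomposition of M: I[1,1], I[2,2]^2, I[2,4], I[3,3].
HN type (ℓ=5): μ^(1)=16; μ^(2)=2; μ^(3)=-3/2; μ^(4)=-12; μ^(5)=-19

((0, 2, 0, 0); (0, 0, 0, 1); (0, 1, 1, 0); (1, 0, 0, 0); (0, 0, 1, 0))


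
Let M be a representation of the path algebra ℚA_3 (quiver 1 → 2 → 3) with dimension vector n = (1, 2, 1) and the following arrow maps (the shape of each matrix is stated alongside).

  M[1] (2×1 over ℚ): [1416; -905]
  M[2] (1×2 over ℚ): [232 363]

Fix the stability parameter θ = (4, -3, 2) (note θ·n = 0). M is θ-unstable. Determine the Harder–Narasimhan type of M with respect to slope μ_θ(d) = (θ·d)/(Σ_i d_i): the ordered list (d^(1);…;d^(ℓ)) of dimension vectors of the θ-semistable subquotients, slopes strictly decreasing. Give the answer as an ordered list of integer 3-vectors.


Barcode: M ≅ I[1,3], I[2,2]. HN layers by μ_θ (3 steps, strictly decreasing):
  μ^(1)=2; μ^(2)=1/2; μ^(3)=-3

((0, 0, 1); (1, 1, 0); (0, 1, 0))


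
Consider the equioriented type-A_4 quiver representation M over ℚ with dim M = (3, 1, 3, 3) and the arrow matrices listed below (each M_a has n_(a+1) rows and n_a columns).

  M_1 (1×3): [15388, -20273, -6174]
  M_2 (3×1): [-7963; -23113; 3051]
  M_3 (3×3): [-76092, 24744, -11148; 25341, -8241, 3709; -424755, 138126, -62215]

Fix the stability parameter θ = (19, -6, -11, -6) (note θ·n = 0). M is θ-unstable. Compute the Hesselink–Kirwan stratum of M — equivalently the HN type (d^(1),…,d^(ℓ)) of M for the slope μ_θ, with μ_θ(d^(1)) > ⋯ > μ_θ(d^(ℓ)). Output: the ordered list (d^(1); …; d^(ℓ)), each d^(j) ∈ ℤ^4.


Interval decomposition of M: I[1,1]^2, I[1,4], I[3,3], I[3,4], I[4,4].
HN type (ℓ=4): μ^(1)=19; μ^(2)=-1; μ^(3)=-6; μ^(4)=-11

((2, 0, 0, 0); (1, 1, 1, 1); (0, 0, 0, 2); (0, 0, 2, 0))


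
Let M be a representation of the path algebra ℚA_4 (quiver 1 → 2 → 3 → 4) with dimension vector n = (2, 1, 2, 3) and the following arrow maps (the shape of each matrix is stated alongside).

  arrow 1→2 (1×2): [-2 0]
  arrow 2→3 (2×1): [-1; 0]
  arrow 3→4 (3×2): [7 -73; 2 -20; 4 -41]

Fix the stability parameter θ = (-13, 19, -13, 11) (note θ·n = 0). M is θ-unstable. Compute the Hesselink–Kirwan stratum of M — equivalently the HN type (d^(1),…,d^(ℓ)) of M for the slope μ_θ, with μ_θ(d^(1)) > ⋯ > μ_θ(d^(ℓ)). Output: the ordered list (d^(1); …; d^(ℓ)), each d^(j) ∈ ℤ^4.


Interval decomposition of M: I[1,1], I[1,4], I[3,4], I[4,4].
HN type (ℓ=3): μ^(1)=11; μ^(2)=3; μ^(3)=-13

((0, 0, 0, 3); (0, 1, 1, 0); (2, 0, 1, 0))


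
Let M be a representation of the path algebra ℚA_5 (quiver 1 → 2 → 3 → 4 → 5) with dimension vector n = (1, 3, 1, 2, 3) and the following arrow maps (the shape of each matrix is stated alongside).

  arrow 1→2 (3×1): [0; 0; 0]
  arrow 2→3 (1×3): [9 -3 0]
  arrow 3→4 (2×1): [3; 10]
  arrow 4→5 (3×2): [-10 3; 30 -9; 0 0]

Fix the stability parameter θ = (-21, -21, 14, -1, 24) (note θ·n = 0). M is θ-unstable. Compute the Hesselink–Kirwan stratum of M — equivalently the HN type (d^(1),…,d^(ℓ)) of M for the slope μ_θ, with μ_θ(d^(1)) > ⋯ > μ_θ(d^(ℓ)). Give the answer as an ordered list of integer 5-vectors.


Barcode: M ≅ I[1,1], I[2,2]^2, I[2,4], I[4,5], I[5,5]^2. HN layers by μ_θ (4 steps, strictly decreasing):
  μ^(1)=24; μ^(2)=13/2; μ^(3)=-1; μ^(4)=-21

((0, 0, 0, 0, 3); (0, 0, 1, 1, 0); (0, 0, 0, 1, 0); (1, 3, 0, 0, 0))


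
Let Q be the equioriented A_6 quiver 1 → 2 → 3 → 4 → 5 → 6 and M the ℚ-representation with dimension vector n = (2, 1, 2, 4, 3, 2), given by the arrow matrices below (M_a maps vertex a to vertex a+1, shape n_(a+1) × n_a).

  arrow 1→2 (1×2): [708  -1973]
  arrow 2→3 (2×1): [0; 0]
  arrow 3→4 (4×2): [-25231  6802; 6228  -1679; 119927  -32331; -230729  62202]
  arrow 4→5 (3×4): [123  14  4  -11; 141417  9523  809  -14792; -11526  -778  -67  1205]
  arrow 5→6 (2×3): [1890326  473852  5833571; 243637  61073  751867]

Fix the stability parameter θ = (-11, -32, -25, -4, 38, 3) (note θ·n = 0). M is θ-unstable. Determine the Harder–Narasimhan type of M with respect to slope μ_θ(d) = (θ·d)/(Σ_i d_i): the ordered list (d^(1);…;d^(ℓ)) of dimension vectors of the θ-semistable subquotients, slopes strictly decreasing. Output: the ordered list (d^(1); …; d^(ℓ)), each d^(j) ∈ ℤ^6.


Interval decomposition of M: I[1,1], I[1,2], I[3,6]^2, I[4,4], I[4,5].
HN type (ℓ=6): μ^(1)=38; μ^(2)=41/2; μ^(3)=-4; μ^(4)=-11; μ^(5)=-43/2; μ^(6)=-25

((0, 0, 0, 0, 1, 0); (0, 0, 0, 0, 2, 2); (0, 0, 0, 4, 0, 0); (1, 0, 0, 0, 0, 0); (1, 1, 0, 0, 0, 0); (0, 0, 2, 0, 0, 0))


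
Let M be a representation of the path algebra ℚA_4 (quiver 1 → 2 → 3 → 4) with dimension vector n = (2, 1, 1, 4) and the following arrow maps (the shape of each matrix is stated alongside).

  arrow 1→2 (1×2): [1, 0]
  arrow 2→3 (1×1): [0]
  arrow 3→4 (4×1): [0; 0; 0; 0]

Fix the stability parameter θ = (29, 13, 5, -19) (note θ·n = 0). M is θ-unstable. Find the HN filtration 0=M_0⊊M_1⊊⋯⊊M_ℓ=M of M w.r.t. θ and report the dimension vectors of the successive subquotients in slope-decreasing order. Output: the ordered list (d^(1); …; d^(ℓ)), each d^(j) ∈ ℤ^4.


Barcode: M ≅ I[1,1], I[1,2], I[3,3], I[4,4]^4. HN layers by μ_θ (4 steps, strictly decreasing):
  μ^(1)=29; μ^(2)=21; μ^(3)=5; μ^(4)=-19

((1, 0, 0, 0); (1, 1, 0, 0); (0, 0, 1, 0); (0, 0, 0, 4))


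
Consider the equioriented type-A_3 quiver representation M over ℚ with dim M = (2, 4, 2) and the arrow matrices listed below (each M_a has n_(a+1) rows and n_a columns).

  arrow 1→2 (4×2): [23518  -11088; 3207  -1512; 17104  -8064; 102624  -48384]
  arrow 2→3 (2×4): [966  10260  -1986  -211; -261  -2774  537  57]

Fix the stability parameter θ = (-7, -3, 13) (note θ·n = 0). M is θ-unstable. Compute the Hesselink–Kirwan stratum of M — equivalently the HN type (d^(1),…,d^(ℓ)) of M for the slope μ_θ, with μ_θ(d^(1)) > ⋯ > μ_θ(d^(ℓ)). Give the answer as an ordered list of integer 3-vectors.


Interval decomposition of M: I[1,1], I[1,2], I[2,2], I[2,3]^2.
HN type (ℓ=3): μ^(1)=13; μ^(2)=-3; μ^(3)=-7

((0, 0, 2); (0, 4, 0); (2, 0, 0))


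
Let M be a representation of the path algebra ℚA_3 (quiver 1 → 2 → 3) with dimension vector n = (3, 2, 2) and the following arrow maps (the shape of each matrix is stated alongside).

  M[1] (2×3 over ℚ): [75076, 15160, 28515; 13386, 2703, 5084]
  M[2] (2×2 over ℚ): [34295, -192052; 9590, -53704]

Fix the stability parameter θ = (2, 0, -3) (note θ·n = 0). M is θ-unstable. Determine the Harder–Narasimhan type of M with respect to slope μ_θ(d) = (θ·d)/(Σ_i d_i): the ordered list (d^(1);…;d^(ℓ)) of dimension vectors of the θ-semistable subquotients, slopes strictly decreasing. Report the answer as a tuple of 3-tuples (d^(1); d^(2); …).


Barcode: M ≅ I[1,1], I[1,2], I[1,3], I[3,3]. HN layers by μ_θ (4 steps, strictly decreasing):
  μ^(1)=2; μ^(2)=1; μ^(3)=-1/3; μ^(4)=-3

((1, 0, 0); (1, 1, 0); (1, 1, 1); (0, 0, 1))


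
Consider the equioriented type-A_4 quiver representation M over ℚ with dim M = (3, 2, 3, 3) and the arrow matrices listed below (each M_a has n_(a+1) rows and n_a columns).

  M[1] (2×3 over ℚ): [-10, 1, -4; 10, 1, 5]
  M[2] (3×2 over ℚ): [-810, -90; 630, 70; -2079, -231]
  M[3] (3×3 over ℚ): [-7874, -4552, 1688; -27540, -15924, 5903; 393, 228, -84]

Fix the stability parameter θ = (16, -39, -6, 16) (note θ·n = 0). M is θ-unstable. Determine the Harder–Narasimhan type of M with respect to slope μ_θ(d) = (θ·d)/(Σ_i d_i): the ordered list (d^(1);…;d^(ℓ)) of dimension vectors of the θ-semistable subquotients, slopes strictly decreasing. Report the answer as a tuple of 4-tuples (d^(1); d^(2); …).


Via rank(M_{q-1}∘⋯∘M_p): M ≅ I[1,1], I[1,2], I[1,4], I[3,3], I[3,4], I[4,4].
μ_θ-semistable layers: μ^(1)=16; μ^(2)=-6; μ^(3)=-23/2

((1, 0, 0, 3); (0, 0, 3, 0); (2, 2, 0, 0))


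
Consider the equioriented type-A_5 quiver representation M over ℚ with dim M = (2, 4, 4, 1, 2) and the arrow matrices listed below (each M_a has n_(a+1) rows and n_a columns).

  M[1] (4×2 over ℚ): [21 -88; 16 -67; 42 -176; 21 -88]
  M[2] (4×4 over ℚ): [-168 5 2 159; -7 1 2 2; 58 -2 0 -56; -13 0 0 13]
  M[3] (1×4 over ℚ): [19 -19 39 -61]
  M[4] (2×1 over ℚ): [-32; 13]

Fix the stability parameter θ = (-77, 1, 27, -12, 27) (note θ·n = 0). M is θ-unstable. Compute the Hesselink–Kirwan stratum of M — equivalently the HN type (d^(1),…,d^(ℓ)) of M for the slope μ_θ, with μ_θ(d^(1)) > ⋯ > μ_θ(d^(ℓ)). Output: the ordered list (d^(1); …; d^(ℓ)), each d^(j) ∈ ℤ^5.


Via rank(M_{q-1}∘⋯∘M_p): M ≅ I[1,2], I[1,5], I[2,3]^2, I[3,3], I[5,5].
μ_θ-semistable layers: μ^(1)=27; μ^(2)=15/2; μ^(3)=1; μ^(4)=-77

((0, 0, 3, 0, 2); (0, 0, 1, 1, 0); (0, 4, 0, 0, 0); (2, 0, 0, 0, 0))


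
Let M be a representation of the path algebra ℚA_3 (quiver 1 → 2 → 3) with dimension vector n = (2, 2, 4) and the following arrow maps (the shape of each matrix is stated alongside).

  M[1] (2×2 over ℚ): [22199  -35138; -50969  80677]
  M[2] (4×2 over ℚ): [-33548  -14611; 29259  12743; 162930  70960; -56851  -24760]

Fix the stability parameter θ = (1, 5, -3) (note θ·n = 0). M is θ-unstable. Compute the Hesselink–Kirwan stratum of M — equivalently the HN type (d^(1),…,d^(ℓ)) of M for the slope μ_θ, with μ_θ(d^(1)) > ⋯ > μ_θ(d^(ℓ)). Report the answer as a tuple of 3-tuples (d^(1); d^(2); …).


Barcode: M ≅ I[1,3]^2, I[3,3]^2. HN layers by μ_θ (2 steps, strictly decreasing):
  μ^(1)=1; μ^(2)=-3

((2, 2, 2); (0, 0, 2))


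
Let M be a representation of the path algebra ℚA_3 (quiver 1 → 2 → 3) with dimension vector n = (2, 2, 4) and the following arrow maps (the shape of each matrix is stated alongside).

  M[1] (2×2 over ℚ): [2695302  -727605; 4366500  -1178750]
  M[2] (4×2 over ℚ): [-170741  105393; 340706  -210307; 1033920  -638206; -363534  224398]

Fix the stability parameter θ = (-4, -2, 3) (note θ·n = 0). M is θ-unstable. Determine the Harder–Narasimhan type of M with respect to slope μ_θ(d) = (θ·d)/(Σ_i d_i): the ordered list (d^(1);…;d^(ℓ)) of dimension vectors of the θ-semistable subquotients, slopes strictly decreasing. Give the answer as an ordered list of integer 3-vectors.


Barcode: M ≅ I[1,1], I[1,3], I[2,3], I[3,3]^2. HN layers by μ_θ (3 steps, strictly decreasing):
  μ^(1)=3; μ^(2)=-2; μ^(3)=-4

((0, 0, 4); (0, 2, 0); (2, 0, 0))


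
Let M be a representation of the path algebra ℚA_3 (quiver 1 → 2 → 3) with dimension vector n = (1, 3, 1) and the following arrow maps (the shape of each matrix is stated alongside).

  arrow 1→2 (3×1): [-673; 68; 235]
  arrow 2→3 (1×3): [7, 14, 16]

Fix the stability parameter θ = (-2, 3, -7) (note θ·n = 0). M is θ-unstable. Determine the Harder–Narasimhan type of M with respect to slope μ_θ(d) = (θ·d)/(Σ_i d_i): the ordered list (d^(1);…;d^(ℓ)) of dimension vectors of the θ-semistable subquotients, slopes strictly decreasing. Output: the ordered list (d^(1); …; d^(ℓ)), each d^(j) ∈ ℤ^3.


Interval decomposition of M: I[1,3], I[2,2]^2.
HN type (ℓ=2): μ^(1)=3; μ^(2)=-2

((0, 2, 0); (1, 1, 1))


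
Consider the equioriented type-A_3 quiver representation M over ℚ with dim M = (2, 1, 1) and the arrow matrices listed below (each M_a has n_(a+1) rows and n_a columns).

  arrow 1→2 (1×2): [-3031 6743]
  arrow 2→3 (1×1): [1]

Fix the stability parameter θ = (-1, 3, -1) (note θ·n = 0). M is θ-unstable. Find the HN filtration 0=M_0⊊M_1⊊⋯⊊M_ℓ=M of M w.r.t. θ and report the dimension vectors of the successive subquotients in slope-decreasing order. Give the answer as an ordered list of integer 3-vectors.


Via rank(M_{q-1}∘⋯∘M_p): M ≅ I[1,1], I[1,3].
μ_θ-semistable layers: μ^(1)=1; μ^(2)=-1

((0, 1, 1); (2, 0, 0))


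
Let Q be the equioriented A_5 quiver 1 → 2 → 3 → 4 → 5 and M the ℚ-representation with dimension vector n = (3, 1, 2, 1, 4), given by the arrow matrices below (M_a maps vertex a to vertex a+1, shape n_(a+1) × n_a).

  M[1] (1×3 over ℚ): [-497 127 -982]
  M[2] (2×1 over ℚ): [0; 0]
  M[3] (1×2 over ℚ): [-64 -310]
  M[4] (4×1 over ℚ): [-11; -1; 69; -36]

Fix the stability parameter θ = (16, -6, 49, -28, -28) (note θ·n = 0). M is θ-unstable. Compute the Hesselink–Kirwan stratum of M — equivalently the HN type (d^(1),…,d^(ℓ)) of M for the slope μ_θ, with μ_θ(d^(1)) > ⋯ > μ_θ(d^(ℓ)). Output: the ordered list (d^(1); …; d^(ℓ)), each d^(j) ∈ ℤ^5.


Interval decomposition of M: I[1,1]^2, I[1,2], I[3,3], I[3,5], I[5,5]^3.
HN type (ℓ=5): μ^(1)=49; μ^(2)=16; μ^(3)=5; μ^(4)=-7/3; μ^(5)=-28

((0, 0, 1, 0, 0); (2, 0, 0, 0, 0); (1, 1, 0, 0, 0); (0, 0, 1, 1, 1); (0, 0, 0, 0, 3))


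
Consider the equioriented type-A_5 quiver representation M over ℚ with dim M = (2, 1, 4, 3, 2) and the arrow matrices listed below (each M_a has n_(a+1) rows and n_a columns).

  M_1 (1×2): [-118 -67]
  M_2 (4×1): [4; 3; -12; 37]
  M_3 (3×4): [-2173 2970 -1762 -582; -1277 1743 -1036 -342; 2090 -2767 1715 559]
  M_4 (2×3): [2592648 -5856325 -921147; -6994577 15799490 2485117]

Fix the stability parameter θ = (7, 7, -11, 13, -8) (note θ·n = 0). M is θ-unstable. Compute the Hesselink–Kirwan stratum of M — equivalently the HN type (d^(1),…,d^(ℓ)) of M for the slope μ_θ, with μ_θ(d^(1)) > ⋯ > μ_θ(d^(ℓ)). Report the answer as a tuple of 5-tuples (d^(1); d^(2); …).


Interval decomposition of M: I[1,1], I[1,5], I[3,3], I[3,4], I[3,5].
HN type (ℓ=5): μ^(1)=13; μ^(2)=7; μ^(3)=5/2; μ^(4)=1; μ^(5)=-11

((0, 0, 0, 1, 0); (1, 0, 0, 0, 0); (0, 0, 0, 2, 2); (1, 1, 1, 0, 0); (0, 0, 3, 0, 0))


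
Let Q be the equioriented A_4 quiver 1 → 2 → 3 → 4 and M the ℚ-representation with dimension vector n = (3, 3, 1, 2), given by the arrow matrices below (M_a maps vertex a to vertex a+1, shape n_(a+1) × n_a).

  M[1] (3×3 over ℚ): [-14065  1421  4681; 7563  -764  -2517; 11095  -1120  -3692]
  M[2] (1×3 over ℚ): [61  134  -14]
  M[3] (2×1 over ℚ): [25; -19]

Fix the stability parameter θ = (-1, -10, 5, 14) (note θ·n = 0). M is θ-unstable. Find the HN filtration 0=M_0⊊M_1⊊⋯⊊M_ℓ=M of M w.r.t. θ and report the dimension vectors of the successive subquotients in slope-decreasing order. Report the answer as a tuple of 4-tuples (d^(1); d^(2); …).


Barcode: M ≅ I[1,2]^2, I[1,4], I[4,4]. HN layers by μ_θ (3 steps, strictly decreasing):
  μ^(1)=14; μ^(2)=5; μ^(3)=-11/2

((0, 0, 0, 2); (0, 0, 1, 0); (3, 3, 0, 0))


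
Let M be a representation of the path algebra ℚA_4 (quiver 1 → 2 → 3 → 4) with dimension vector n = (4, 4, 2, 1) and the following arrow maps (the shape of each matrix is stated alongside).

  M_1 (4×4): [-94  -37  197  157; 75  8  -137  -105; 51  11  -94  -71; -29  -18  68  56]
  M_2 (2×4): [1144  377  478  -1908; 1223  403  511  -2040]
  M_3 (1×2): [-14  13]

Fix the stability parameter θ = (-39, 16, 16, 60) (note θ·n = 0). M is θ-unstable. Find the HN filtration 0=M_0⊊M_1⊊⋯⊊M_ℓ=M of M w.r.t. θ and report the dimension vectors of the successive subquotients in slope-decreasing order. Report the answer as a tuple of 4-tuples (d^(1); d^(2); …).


Interval decomposition of M: I[1,2]^2, I[1,3], I[1,4].
HN type (ℓ=3): μ^(1)=60; μ^(2)=16; μ^(3)=-39

((0, 0, 0, 1); (0, 4, 2, 0); (4, 0, 0, 0))


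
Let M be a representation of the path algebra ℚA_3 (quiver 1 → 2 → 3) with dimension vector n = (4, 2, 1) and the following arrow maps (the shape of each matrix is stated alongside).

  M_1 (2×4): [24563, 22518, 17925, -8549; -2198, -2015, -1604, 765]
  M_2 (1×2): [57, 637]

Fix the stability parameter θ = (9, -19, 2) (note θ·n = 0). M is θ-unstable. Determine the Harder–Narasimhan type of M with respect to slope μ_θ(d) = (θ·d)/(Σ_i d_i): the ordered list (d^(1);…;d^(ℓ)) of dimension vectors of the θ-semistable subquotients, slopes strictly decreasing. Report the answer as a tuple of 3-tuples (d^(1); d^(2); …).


Interval decomposition of M: I[1,1]^2, I[1,2], I[1,3].
HN type (ℓ=3): μ^(1)=9; μ^(2)=2; μ^(3)=-5

((2, 0, 0); (0, 0, 1); (2, 2, 0))


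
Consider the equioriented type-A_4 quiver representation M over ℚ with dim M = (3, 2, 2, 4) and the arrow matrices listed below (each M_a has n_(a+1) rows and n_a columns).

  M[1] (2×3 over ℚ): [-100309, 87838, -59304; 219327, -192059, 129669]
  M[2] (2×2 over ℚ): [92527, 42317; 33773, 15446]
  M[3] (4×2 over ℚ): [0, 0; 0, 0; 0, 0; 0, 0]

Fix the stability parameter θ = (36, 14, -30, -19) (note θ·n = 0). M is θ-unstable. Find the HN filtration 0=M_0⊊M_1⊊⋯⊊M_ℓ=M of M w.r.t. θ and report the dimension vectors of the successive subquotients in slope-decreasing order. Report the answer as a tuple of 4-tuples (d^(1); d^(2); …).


Via rank(M_{q-1}∘⋯∘M_p): M ≅ I[1,1], I[1,3]^2, I[4,4]^4.
μ_θ-semistable layers: μ^(1)=36; μ^(2)=20/3; μ^(3)=-19

((1, 0, 0, 0); (2, 2, 2, 0); (0, 0, 0, 4))


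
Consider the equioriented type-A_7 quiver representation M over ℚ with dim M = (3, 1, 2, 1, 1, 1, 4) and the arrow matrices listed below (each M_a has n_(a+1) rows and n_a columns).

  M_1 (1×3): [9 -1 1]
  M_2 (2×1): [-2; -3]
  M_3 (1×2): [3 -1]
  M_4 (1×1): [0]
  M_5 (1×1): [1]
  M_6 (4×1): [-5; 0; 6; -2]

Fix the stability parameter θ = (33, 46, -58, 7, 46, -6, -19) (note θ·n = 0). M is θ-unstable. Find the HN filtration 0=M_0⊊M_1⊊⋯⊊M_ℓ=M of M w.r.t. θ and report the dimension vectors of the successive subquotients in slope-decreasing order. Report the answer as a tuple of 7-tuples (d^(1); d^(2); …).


Barcode: M ≅ I[1,1]^2, I[1,4], I[3,3], I[5,7], I[7,7]^3. HN layers by μ_θ (4 steps, strictly decreasing):
  μ^(1)=33; μ^(2)=7; μ^(3)=-19; μ^(4)=-58

((2, 0, 0, 0, 0, 0, 0); (1, 1, 1, 1, 1, 1, 1); (0, 0, 0, 0, 0, 0, 3); (0, 0, 1, 0, 0, 0, 0))


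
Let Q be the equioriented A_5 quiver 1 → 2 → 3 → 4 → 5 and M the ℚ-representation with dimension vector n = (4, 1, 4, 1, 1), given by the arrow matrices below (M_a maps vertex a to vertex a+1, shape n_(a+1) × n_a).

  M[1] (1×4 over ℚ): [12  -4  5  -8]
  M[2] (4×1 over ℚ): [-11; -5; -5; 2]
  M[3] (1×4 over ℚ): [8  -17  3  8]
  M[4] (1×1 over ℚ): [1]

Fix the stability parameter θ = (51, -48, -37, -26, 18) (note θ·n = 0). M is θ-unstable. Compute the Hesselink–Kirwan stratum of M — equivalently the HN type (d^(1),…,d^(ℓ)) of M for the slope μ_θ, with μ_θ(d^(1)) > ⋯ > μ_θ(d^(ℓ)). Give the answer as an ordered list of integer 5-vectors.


Barcode: M ≅ I[1,1]^3, I[1,5], I[3,3]^3. HN layers by μ_θ (4 steps, strictly decreasing):
  μ^(1)=51; μ^(2)=18; μ^(3)=-15; μ^(4)=-37

((3, 0, 0, 0, 0); (0, 0, 0, 0, 1); (1, 1, 1, 1, 0); (0, 0, 3, 0, 0))


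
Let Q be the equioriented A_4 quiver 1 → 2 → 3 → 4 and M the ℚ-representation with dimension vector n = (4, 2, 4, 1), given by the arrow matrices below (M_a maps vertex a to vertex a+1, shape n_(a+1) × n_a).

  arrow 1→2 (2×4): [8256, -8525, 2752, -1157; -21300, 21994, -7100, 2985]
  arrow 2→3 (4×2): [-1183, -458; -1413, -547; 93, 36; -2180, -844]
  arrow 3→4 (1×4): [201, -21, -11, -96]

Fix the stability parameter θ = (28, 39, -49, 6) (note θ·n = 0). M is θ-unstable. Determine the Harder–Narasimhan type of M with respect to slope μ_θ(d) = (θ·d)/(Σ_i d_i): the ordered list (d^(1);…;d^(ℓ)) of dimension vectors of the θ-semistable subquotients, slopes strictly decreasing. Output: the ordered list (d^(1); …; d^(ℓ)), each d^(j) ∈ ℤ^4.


Via rank(M_{q-1}∘⋯∘M_p): M ≅ I[1,1]^2, I[1,3], I[1,4], I[3,3]^2.
μ_θ-semistable layers: μ^(1)=28; μ^(2)=6; μ^(3)=-49

((2, 0, 0, 0); (2, 2, 2, 1); (0, 0, 2, 0))


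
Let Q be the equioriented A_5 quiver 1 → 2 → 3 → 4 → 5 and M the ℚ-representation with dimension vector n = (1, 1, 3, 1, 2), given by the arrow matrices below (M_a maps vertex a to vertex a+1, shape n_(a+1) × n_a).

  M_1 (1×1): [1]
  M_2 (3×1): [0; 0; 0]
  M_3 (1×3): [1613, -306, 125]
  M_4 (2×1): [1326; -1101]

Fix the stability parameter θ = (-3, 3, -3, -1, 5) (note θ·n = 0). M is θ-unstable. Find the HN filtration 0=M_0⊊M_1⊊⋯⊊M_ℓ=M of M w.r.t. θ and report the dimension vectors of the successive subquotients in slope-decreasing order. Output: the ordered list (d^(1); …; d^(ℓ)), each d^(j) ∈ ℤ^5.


Via rank(M_{q-1}∘⋯∘M_p): M ≅ I[1,2], I[3,3]^2, I[3,5], I[5,5].
μ_θ-semistable layers: μ^(1)=5; μ^(2)=3; μ^(3)=-1; μ^(4)=-3

((0, 0, 0, 0, 2); (0, 1, 0, 0, 0); (0, 0, 0, 1, 0); (1, 0, 3, 0, 0))


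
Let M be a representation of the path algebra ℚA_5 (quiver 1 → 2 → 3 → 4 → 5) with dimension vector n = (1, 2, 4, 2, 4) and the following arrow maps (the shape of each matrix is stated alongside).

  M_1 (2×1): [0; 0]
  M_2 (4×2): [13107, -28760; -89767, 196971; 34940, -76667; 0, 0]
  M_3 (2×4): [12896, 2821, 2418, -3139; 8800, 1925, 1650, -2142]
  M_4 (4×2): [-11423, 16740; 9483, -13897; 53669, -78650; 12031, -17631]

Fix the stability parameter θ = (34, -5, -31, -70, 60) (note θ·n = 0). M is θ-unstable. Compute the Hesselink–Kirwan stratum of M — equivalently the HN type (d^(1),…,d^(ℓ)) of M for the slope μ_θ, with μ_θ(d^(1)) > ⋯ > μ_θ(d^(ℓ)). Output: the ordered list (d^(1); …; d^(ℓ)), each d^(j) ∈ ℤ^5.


Interval decomposition of M: I[1,1], I[2,3], I[2,5], I[3,3], I[3,5], I[5,5]^2.
HN type (ℓ=6): μ^(1)=60; μ^(2)=34; μ^(3)=-18; μ^(4)=-31; μ^(5)=-106/3; μ^(6)=-101/2

((0, 0, 0, 0, 4); (1, 0, 0, 0, 0); (0, 1, 1, 0, 0); (0, 0, 1, 0, 0); (0, 1, 1, 1, 0); (0, 0, 1, 1, 0))


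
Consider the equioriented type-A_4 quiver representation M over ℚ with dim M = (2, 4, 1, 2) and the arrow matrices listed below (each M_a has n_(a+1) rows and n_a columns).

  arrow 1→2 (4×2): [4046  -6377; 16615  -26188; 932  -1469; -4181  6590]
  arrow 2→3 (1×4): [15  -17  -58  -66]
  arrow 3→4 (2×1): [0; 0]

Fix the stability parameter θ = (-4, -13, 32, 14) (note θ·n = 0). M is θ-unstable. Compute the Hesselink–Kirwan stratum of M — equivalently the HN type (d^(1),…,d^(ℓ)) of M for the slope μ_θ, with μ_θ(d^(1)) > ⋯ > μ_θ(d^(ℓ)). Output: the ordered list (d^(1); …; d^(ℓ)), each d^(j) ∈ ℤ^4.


Interval decomposition of M: I[1,2], I[1,3], I[2,2]^2, I[4,4]^2.
HN type (ℓ=4): μ^(1)=32; μ^(2)=14; μ^(3)=-17/2; μ^(4)=-13

((0, 0, 1, 0); (0, 0, 0, 2); (2, 2, 0, 0); (0, 2, 0, 0))


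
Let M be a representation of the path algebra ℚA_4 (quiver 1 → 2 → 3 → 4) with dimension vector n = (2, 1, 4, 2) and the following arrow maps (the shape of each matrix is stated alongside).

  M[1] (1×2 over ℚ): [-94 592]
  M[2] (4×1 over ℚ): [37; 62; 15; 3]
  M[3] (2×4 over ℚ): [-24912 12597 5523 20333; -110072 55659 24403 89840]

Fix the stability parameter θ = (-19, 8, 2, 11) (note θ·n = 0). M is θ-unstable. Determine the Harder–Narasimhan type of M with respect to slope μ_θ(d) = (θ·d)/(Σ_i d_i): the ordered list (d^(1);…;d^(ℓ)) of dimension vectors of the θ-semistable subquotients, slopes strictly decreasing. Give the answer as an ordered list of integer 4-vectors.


Barcode: M ≅ I[1,1], I[1,4], I[3,3]^2, I[3,4]. HN layers by μ_θ (4 steps, strictly decreasing):
  μ^(1)=11; μ^(2)=5; μ^(3)=2; μ^(4)=-19

((0, 0, 0, 2); (0, 1, 1, 0); (0, 0, 3, 0); (2, 0, 0, 0))


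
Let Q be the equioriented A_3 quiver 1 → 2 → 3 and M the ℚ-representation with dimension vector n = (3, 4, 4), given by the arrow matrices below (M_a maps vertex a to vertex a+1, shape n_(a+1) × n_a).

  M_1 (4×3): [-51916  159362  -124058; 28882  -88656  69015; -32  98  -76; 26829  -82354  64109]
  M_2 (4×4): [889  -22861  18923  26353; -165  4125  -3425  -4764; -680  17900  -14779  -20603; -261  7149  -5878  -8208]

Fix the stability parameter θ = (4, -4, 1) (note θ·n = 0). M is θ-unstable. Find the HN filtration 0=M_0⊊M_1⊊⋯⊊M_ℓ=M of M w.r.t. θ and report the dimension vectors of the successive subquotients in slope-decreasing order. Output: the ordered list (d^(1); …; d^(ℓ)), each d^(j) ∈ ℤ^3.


Barcode: M ≅ I[1,3]^3, I[2,2], I[3,3]. HN layers by μ_θ (3 steps, strictly decreasing):
  μ^(1)=1; μ^(2)=0; μ^(3)=-4

((0, 0, 4); (3, 3, 0); (0, 1, 0))


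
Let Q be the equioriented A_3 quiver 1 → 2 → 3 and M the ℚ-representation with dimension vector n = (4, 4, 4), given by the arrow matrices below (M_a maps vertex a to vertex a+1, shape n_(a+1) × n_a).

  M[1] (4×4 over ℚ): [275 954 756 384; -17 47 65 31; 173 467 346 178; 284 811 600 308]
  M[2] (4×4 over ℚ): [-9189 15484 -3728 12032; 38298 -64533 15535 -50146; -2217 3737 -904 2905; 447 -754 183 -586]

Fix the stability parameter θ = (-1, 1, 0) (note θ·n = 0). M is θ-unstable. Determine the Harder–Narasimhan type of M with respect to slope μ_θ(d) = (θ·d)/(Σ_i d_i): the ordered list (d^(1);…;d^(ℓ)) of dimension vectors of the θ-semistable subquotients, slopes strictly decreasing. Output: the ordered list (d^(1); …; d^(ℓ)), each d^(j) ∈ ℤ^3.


Barcode: M ≅ I[1,3]^4. HN layers by μ_θ (2 steps, strictly decreasing):
  μ^(1)=1/2; μ^(2)=-1

((0, 4, 4); (4, 0, 0))


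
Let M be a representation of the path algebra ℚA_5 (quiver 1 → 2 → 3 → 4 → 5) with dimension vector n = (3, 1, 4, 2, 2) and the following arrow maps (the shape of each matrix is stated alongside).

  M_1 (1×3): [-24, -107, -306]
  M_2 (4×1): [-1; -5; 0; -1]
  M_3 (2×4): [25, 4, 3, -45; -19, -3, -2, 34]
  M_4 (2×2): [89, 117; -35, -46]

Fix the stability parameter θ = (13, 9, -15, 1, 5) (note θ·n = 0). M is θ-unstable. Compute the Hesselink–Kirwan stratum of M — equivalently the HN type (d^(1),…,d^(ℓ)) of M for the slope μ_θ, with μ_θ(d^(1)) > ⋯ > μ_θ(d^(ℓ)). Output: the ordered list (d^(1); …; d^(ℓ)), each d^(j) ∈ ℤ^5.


Via rank(M_{q-1}∘⋯∘M_p): M ≅ I[1,1]^2, I[1,3], I[3,3], I[3,5]^2.
μ_θ-semistable layers: μ^(1)=13; μ^(2)=5; μ^(3)=7/3; μ^(4)=1; μ^(5)=-15

((2, 0, 0, 0, 0); (0, 0, 0, 0, 2); (1, 1, 1, 0, 0); (0, 0, 0, 2, 0); (0, 0, 3, 0, 0))


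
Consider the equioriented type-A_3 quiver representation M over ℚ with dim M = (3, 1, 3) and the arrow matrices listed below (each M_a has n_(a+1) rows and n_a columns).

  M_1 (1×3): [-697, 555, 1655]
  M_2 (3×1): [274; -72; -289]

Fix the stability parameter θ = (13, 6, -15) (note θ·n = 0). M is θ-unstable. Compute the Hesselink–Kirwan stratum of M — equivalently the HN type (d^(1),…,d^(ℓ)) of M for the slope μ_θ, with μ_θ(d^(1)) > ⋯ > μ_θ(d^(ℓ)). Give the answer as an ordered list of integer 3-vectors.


Interval decomposition of M: I[1,1]^2, I[1,3], I[3,3]^2.
HN type (ℓ=3): μ^(1)=13; μ^(2)=4/3; μ^(3)=-15

((2, 0, 0); (1, 1, 1); (0, 0, 2))


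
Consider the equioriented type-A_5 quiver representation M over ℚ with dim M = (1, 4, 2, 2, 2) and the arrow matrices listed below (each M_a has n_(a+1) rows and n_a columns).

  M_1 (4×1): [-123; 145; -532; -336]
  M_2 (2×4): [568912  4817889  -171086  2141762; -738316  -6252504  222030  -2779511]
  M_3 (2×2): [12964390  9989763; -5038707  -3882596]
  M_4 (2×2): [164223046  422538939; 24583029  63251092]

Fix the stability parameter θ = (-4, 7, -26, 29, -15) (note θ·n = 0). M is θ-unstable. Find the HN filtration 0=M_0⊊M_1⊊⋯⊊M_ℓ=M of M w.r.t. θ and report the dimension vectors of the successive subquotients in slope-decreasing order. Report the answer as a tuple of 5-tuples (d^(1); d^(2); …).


Barcode: M ≅ I[1,5], I[2,2]^2, I[2,5]. HN layers by μ_θ (3 steps, strictly decreasing):
  μ^(1)=7; μ^(2)=-23/3; μ^(3)=-19/2

((0, 2, 0, 2, 2); (1, 1, 1, 0, 0); (0, 1, 1, 0, 0))


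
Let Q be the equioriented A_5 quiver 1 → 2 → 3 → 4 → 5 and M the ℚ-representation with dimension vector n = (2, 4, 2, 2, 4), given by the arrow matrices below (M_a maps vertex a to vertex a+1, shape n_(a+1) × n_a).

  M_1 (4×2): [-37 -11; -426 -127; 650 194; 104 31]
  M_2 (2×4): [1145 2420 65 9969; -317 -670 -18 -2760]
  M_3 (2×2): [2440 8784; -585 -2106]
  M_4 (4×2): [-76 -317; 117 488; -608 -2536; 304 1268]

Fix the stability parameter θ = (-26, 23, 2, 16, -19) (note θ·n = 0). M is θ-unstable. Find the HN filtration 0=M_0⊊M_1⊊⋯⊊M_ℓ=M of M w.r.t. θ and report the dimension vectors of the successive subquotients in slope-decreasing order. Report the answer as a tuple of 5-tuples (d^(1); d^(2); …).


Barcode: M ≅ I[1,3], I[1,5], I[2,2]^2, I[4,5], I[5,5]^2. HN layers by μ_θ (6 steps, strictly decreasing):
  μ^(1)=23; μ^(2)=25/2; μ^(3)=11/2; μ^(4)=-3/2; μ^(5)=-19; μ^(6)=-26

((0, 2, 0, 0, 0); (0, 1, 1, 0, 0); (0, 1, 1, 1, 1); (0, 0, 0, 1, 1); (0, 0, 0, 0, 2); (2, 0, 0, 0, 0))
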